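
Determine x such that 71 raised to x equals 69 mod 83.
4

Baby-step giant-step with step n = ⌈√83⌉ = 10.
Baby steps 71^j mod 83 (j:value) for j=0..9: 0:1, 1:71, 2:61, 3:15, 4:69, 5:2, 6:59, 7:39, 8:30, 9:55.
h = 69 is already in the table at j=4, so x = 4.
Check: 71^4 ≡ 69 (mod 83).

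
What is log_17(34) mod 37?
32

Baby-step giant-step with step n = ⌈√37⌉ = 7.
Baby steps 17^j mod 37 (j:value) for j=0..6: 0:1, 1:17, 2:30, 3:29, 4:12, 5:19, 6:27.
Giant-step multiplier: 17^(-7) ≡ 17^(36-7) = 17^29 ≡ 5 (mod 37).
Giant steps γ_i = 34·5^i mod 37: γ_0=34, γ_1=22, γ_2=36, γ_3=32, γ_4=12 (in table at j=4).
x = i·n + j = 4·7 + 4 = 32.
Check: 17^32 ≡ 34 (mod 37).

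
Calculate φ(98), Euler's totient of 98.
42

98 = 2 × 7^2
φ(n) = n × ∏(1 - 1/p) for each prime p dividing n
φ(98) = 98 × (1 - 1/2) × (1 - 1/7) = 42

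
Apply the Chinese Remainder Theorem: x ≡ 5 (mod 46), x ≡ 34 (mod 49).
1063

Using Chinese Remainder Theorem:
M = 46 × 49 = 2254
M1 = 49, M2 = 46
y1 = 49^(-1) mod 46 = 31
y2 = 46^(-1) mod 49 = 16
x = (5×49×31 + 34×46×16) mod 2254 = 1063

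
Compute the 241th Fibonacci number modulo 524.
513

Matrix identity: Q^n = [[F_(n+1), F_n], [F_n, F_(n-1)]] with Q = [[1,1],[1,0]].
n = 241 = 11110001₂. Square-and-multiply, entries mod 524:
Q^1 = [[1,1],[1,0]]
Q^3 = (Q^1)²·Q = [[3,2],[2,1]]
Q^7 = (Q^3)²·Q = [[21,13],[13,8]]
Q^15 = (Q^7)²·Q = [[463,86],[86,377]]
Q^30 = (Q^15)² = [[113,452],[452,185]]
Q^60 = (Q^30)² = [[137,28],[28,109]]
Q^120 = (Q^60)² = [[165,76],[76,89]]
Q^241 = (Q^120)²·Q = [[429,513],[513,440]]
F_241 mod 524 = Q^241[0][1] = 513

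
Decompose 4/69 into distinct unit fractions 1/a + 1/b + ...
1/18 + 1/414

Greedy algorithm:
4/69: ceiling(69/4) = 18, use 1/18
1/414: ceiling(414/1) = 414, use 1/414
Result: 4/69 = 1/18 + 1/414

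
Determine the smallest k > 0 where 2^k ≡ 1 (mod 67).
66

67 is prime, so ord(2) divides φ(67) = 66.
Divisors of 66: 1, 2, 3, 6, 11, 22, 33, 66.
Repeated squaring: 2^1 ≡ 2, 2^2 ≡ 4, 2^4 ≡ 16, 2^8 ≡ 55, 2^16 ≡ 10, 2^32 ≡ 33, 2^64 ≡ 17 (mod 67).
Test 2^d mod 67 for each divisor d in increasing order:
2^1 ≡ 2
2^2 ≡ 4
2^3 = 2^2·2^1 ≡ 8
2^6 = 2^4·2^2 ≡ 64
2^11 = 2^8·2^2·2^1 ≡ 38
2^22 = 2^16·2^4·2^2 ≡ 37
2^33 = 2^32·2^1 ≡ 66
2^66 = 2^64·2^2 ≡ 1  ← first divisor giving 1
The order is 66.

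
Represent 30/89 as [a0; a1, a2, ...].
[0; 2, 1, 29]

Euclidean algorithm steps:
30 = 0 × 89 + 30
89 = 2 × 30 + 29
30 = 1 × 29 + 1
29 = 29 × 1 + 0
Continued fraction: [0; 2, 1, 29]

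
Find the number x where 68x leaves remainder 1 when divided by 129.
74

gcd(68, 129) = 1, so the inverse exists.
Extended Euclidean algorithm on (129, 68):
129 = 1 × 68 + 61  ⟹  61 = (1)·129 + (-1)·68
68 = 1 × 61 + 7  ⟹  7 = (-1)·129 + (2)·68
61 = 8 × 7 + 5  ⟹  5 = (9)·129 + (-17)·68
7 = 1 × 5 + 2  ⟹  2 = (-10)·129 + (19)·68
5 = 2 × 2 + 1  ⟹  1 = (29)·129 + (-55)·68
So (-55)·68 ≡ 1 (mod 129), i.e. 68^(-1) ≡ -55 ≡ 74 (mod 129).
Check: 68 × 74 = 5032 ≡ 1 (mod 129)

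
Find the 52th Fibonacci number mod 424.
107

Matrix identity: Q^n = [[F_(n+1), F_n], [F_n, F_(n-1)]] with Q = [[1,1],[1,0]].
n = 52 = 110100₂. Square-and-multiply, entries mod 424:
Q^1 = [[1,1],[1,0]]
Q^3 = (Q^1)²·Q = [[3,2],[2,1]]
Q^6 = (Q^3)² = [[13,8],[8,5]]
Q^13 = (Q^6)²·Q = [[377,233],[233,144]]
Q^26 = (Q^13)² = [[106,129],[129,401]]
Q^52 = (Q^26)² = [[317,107],[107,210]]
F_52 mod 424 = Q^52[0][1] = 107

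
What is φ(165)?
80

165 = 3 × 5 × 11
φ(n) = n × ∏(1 - 1/p) for each prime p dividing n
φ(165) = 165 × (1 - 1/3) × (1 - 1/5) × (1 - 1/11) = 80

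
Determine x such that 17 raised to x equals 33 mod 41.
26

Baby-step giant-step with step n = ⌈√41⌉ = 7.
Baby steps 17^j mod 41 (j:value) for j=0..6: 0:1, 1:17, 2:2, 3:34, 4:4, 5:27, 6:8.
Giant-step multiplier: 17^(-7) ≡ 17^(40-7) = 17^33 ≡ 19 (mod 41).
Giant steps γ_i = 33·19^i mod 41: γ_0=33, γ_1=12, γ_2=23, γ_3=27 (in table at j=5).
x = i·n + j = 3·7 + 5 = 26.
Check: 17^26 ≡ 33 (mod 41).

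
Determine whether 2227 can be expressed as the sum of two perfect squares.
Not possible

Factorization: 2227 = 17 × 131
By Fermat: n is sum of two squares iff every prime p ≡ 3 (mod 4) appears to even power.
Prime(s) ≡ 3 (mod 4) with odd exponent: [(131, 1)]
Therefore 2227 cannot be expressed as a² + b².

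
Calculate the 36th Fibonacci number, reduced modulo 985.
707

Matrix identity: Q^n = [[F_(n+1), F_n], [F_n, F_(n-1)]] with Q = [[1,1],[1,0]].
n = 36 = 100100₂. Square-and-multiply, entries mod 985:
Q^1 = [[1,1],[1,0]]
Q^2 = (Q^1)² = [[2,1],[1,1]]
Q^4 = (Q^2)² = [[5,3],[3,2]]
Q^9 = (Q^4)²·Q = [[55,34],[34,21]]
Q^18 = (Q^9)² = [[241,614],[614,612]]
Q^36 = (Q^18)² = [[692,707],[707,970]]
F_36 mod 985 = Q^36[0][1] = 707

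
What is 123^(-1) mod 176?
83

gcd(123, 176) = 1, so the inverse exists.
Extended Euclidean algorithm on (176, 123):
176 = 1 × 123 + 53  ⟹  53 = (1)·176 + (-1)·123
123 = 2 × 53 + 17  ⟹  17 = (-2)·176 + (3)·123
53 = 3 × 17 + 2  ⟹  2 = (7)·176 + (-10)·123
17 = 8 × 2 + 1  ⟹  1 = (-58)·176 + (83)·123
So (83)·123 ≡ 1 (mod 176), i.e. 123^(-1) ≡ 83 (mod 176).
Check: 123 × 83 = 10209 ≡ 1 (mod 176)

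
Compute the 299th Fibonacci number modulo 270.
251

Matrix identity: Q^n = [[F_(n+1), F_n], [F_n, F_(n-1)]] with Q = [[1,1],[1,0]].
n = 299 = 100101011₂. Square-and-multiply, entries mod 270:
Q^1 = [[1,1],[1,0]]
Q^2 = (Q^1)² = [[2,1],[1,1]]
Q^4 = (Q^2)² = [[5,3],[3,2]]
Q^9 = (Q^4)²·Q = [[55,34],[34,21]]
Q^18 = (Q^9)² = [[131,154],[154,247]]
Q^37 = (Q^18)²·Q = [[269,107],[107,162]]
Q^74 = (Q^37)² = [[110,217],[217,163]]
Q^149 = (Q^74)²·Q = [[170,59],[59,111]]
Q^299 = (Q^149)²·Q = [[90,251],[251,109]]
F_299 mod 270 = Q^299[0][1] = 251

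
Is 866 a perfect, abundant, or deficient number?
deficient

Proper divisors of 866: sum = 1 + 2 + 433 = 436
Since 436 < 866, 866 is deficient.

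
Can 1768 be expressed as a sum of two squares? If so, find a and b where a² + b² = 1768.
2² + 42² (a=2, b=42)

Factorization: 1768 = 2^3 × 13 × 17
By Fermat: n is sum of two squares iff every prime p ≡ 3 (mod 4) appears to even power.
All primes ≡ 3 (mod 4) appear to even power.
Search a = 0, 1, 2, … for 1768 - a² a perfect square: first hit at a = 2: 1768 - 4 = 1764 = 42².
1768 = 2² + 42² = 4 + 1764 ✓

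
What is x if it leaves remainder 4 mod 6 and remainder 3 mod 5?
28

Using Chinese Remainder Theorem:
M = 6 × 5 = 30
M1 = 5, M2 = 6
y1 = 5^(-1) mod 6 = 5
y2 = 6^(-1) mod 5 = 1
x = (4×5×5 + 3×6×1) mod 30 = 28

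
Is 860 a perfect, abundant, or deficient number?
abundant

Proper divisors of 860: sum = 1 + 2 + 4 + 5 + 10 + 20 + 43 + 86 + 172 + 215 + 430 = 988
Since 988 > 860, 860 is abundant.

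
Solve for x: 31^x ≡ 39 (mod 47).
41

Baby-step giant-step with step n = ⌈√47⌉ = 7.
Baby steps 31^j mod 47 (j:value) for j=0..6: 0:1, 1:31, 2:21, 3:40, 4:18, 5:41, 6:2.
Giant-step multiplier: 31^(-7) ≡ 31^(46-7) = 31^39 ≡ 22 (mod 47).
Giant steps γ_i = 39·22^i mod 47: γ_0=39, γ_1=12, γ_2=29, γ_3=27, γ_4=30, γ_5=2 (in table at j=6).
x = i·n + j = 5·7 + 6 = 41.
Check: 31^41 ≡ 39 (mod 47).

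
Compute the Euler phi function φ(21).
12

21 = 3 × 7
φ(n) = n × ∏(1 - 1/p) for each prime p dividing n
φ(21) = 21 × (1 - 1/3) × (1 - 1/7) = 12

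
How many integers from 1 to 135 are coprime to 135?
72

135 = 3^3 × 5
φ(n) = n × ∏(1 - 1/p) for each prime p dividing n
φ(135) = 135 × (1 - 1/3) × (1 - 1/5) = 72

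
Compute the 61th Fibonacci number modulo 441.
44

Matrix identity: Q^n = [[F_(n+1), F_n], [F_n, F_(n-1)]] with Q = [[1,1],[1,0]].
n = 61 = 111101₂. Square-and-multiply, entries mod 441:
Q^1 = [[1,1],[1,0]]
Q^3 = (Q^1)²·Q = [[3,2],[2,1]]
Q^7 = (Q^3)²·Q = [[21,13],[13,8]]
Q^15 = (Q^7)²·Q = [[105,169],[169,377]]
Q^30 = (Q^15)² = [[337,314],[314,23]]
Q^61 = (Q^30)²·Q = [[188,44],[44,144]]
F_61 mod 441 = Q^61[0][1] = 44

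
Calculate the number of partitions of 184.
980462880430

p(n) counts ways to write n as a sum of positive integers (order ignored).
Euler's pentagonal recurrence: p(k) = p(k-1) + p(k-2) - p(k-5) - p(k-7) + p(k-12) + p(k-15) - ... (offsets j(3j∓1)/2, signs ++--, p(0)=1, p(<0)=0).
DP table for k = 0..183: p(0)=1, p(1)=1, p(2)=2, p(3)=3, p(4)=5, p(5)=7, p(6)=11, p(7)=15, p(8)=22, p(9)=30, p(10)=42, p(11)=56, p(12)=77, p(13)=101, p(14)=135, p(15)=176, p(16)=231, p(17)=297, p(18)=385, p(19)=490, p(20)=627, p(21)=792, p(22)=1002, p(23)=1255, p(24)=1575, p(25)=1958, p(26)=2436, p(27)=3010, p(28)=3718, p(29)=4565, p(30)=5604, p(31)=6842, p(32)=8349, p(33)=10143, p(34)=12310, p(35)=14883, p(36)=17977, p(37)=21637, p(38)=26015, p(39)=31185, p(40)=37338, p(41)=44583, p(42)=53174, p(43)=63261, p(44)=75175, p(45)=89134, p(46)=105558, p(47)=124754, p(48)=147273, p(49)=173525, p(50)=204226, p(51)=239943, p(52)=281589, p(53)=329931, p(54)=386155, p(55)=451276, p(56)=526823, p(57)=614154, p(58)=715220, p(59)=831820, p(60)=966467, p(61)=1121505, p(62)=1300156, p(63)=1505499, p(64)=1741630, p(65)=2012558, p(66)=2323520, p(67)=2679689, p(68)=3087735, p(69)=3554345, p(70)=4087968, p(71)=4697205, p(72)=5392783, p(73)=6185689, p(74)=7089500, p(75)=8118264, p(76)=9289091, p(77)=10619863, p(78)=12132164, p(79)=13848650, p(80)=15796476, p(81)=18004327, p(82)=20506255, p(83)=23338469, p(84)=26543660, p(85)=30167357, p(86)=34262962, p(87)=38887673, p(88)=44108109, p(89)=49995925, p(90)=56634173, p(91)=64112359, p(92)=72533807, p(93)=82010177, p(94)=92669720, p(95)=104651419, p(96)=118114304, p(97)=133230930, p(98)=150198136, p(99)=169229875, p(100)=190569292, p(101)=214481126, p(102)=241265379, p(103)=271248950, p(104)=304801365, p(105)=342325709, p(106)=384276336, p(107)=431149389, p(108)=483502844, p(109)=541946240, p(110)=607163746, p(111)=679903203, p(112)=761002156, p(113)=851376628, p(114)=952050665, p(115)=1064144451, p(116)=1188908248, p(117)=1327710076, p(118)=1482074143, p(119)=1653668665, p(120)=1844349560, p(121)=2056148051, p(122)=2291320912, p(123)=2552338241, p(124)=2841940500, p(125)=3163127352, p(126)=3519222692, p(127)=3913864295, p(128)=4351078600, p(129)=4835271870, p(130)=5371315400, p(131)=5964539504, p(132)=6620830889, p(133)=7346629512, p(134)=8149040695, p(135)=9035836076, p(136)=10015581680, p(137)=11097645016, p(138)=12292341831, p(139)=13610949895, p(140)=15065878135, p(141)=16670689208, p(142)=18440293320, p(143)=20390982757, p(144)=22540654445, p(145)=24908858009, p(146)=27517052599, p(147)=30388671978, p(148)=33549419497, p(149)=37027355200, p(150)=40853235313, p(151)=45060624582, p(152)=49686288421, p(153)=54770336324, p(154)=60356673280, p(155)=66493182097, p(156)=73232243759, p(157)=80630964769, p(158)=88751778802, p(159)=97662728555, p(160)=107438159466, p(161)=118159068427, p(162)=129913904637, p(163)=142798995930, p(164)=156919475295, p(165)=172389800255, p(166)=189334822579, p(167)=207890420102, p(168)=228204732751, p(169)=250438925115, p(170)=274768617130, p(171)=301384802048, p(172)=330495499613, p(173)=362326859895, p(174)=397125074750, p(175)=435157697830, p(176)=476715857290, p(177)=522115831195, p(178)=571701605655, p(179)=625846753120, p(180)=684957390936, p(181)=749474411781, p(182)=819876908323, p(183)=896684817527.
Final step: p(184) = p(183) + p(182) - p(179) - p(177) + p(172) + p(169) - p(162) - p(158) + p(149) + p(144) - p(133) - p(127) + p(114) + p(107) - p(92) - p(84) + p(67) + p(58) - p(39) - p(29) + p(8)
= 896684817527 + 819876908323 - 625846753120 - 522115831195 + 330495499613 + 250438925115 - 129913904637 - 88751778802 + 37027355200 + 22540654445 - 7346629512 - 3913864295 + 952050665 + 431149389 - 72533807 - 26543660 + 2679689 + 715220 - 31185 - 4565 + 22
= 980462880430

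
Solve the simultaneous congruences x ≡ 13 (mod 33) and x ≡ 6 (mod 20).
46

Using Chinese Remainder Theorem:
M = 33 × 20 = 660
M1 = 20, M2 = 33
y1 = 20^(-1) mod 33 = 5
y2 = 33^(-1) mod 20 = 17
x = (13×20×5 + 6×33×17) mod 660 = 46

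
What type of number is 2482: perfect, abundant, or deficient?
deficient

Proper divisors of 2482: sum = 1 + 2 + 17 + 34 + 73 + 146 + 1241 = 1514
Since 1514 < 2482, 2482 is deficient.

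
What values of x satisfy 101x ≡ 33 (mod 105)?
x ≡ 18 (mod 105)

gcd(101, 105) = 1, which divides 33, so solutions exist.
Find 101^(-1) mod 105 by the extended Euclidean algorithm:
105 = 1 × 101 + 4  ⟹  4 = (1)·105 + (-1)·101
101 = 25 × 4 + 1  ⟹  1 = (-25)·105 + (26)·101
So (26)·101 ≡ 1 (mod 105), i.e. 101^(-1) ≡ 26 (mod 105).
x ≡ 26 × 33 = 858 ≡ 18 (mod 105).
Check: 101 × 18 = 1818 ≡ 33 (mod 105).
Unique solution: x ≡ 18 (mod 105)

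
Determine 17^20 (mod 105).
16

Repeated squaring. Binary of 20 = 10100.
17^1 ≡ 17 (mod 105); 17^2 ≡ 79 (mod 105); 17^4 ≡ 46 (mod 105); 17^8 ≡ 16 (mod 105); 17^16 ≡ 46 (mod 105)
17^20 = 17^4 × 17^16 ≡ 16 (mod 105)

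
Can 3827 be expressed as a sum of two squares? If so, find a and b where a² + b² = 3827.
Not possible

Factorization: 3827 = 43 × 89
By Fermat: n is sum of two squares iff every prime p ≡ 3 (mod 4) appears to even power.
Prime(s) ≡ 3 (mod 4) with odd exponent: [(43, 1)]
Therefore 3827 cannot be expressed as a² + b².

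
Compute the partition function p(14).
135

p(n) counts ways to write n as a sum of positive integers (order ignored).
Euler's pentagonal recurrence: p(k) = p(k-1) + p(k-2) - p(k-5) - p(k-7) + p(k-12) + p(k-15) - ... (offsets j(3j∓1)/2, signs ++--, p(0)=1, p(<0)=0).
DP table for k = 0..13: p(0)=1, p(1)=1, p(2)=2, p(3)=3, p(4)=5, p(5)=7, p(6)=11, p(7)=15, p(8)=22, p(9)=30, p(10)=42, p(11)=56, p(12)=77, p(13)=101.
Final step: p(14) = p(13) + p(12) - p(9) - p(7) + p(2)
= 101 + 77 - 30 - 15 + 2
= 135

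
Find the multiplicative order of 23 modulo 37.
12

37 is prime, so ord(23) divides φ(37) = 36.
Divisors of 36: 1, 2, 3, 4, 6, 9, 12, 18, 36.
Repeated squaring: 23^1 ≡ 23, 23^2 ≡ 11, 23^4 ≡ 10, 23^8 ≡ 26, 23^16 ≡ 10, 23^32 ≡ 26 (mod 37).
Test 23^d mod 37 for each divisor d in increasing order:
23^1 ≡ 23
23^2 ≡ 11
23^3 = 23^2·23^1 ≡ 31
23^4 ≡ 10
23^6 = 23^4·23^2 ≡ 36
23^9 = 23^8·23^1 ≡ 6
23^12 = 23^8·23^4 ≡ 1  ← first divisor giving 1
The order is 12.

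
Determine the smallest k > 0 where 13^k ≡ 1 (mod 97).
96

97 is prime, so ord(13) divides φ(97) = 96.
Divisors of 96: 1, 2, 3, 4, 6, 8, 12, 16, 24, 32, 48, 96.
Repeated squaring: 13^1 ≡ 13, 13^2 ≡ 72, 13^4 ≡ 43, 13^8 ≡ 6, 13^16 ≡ 36, 13^32 ≡ 35, 13^64 ≡ 61 (mod 97).
Test 13^d mod 97 for each divisor d in increasing order:
13^1 ≡ 13
13^2 ≡ 72
13^3 = 13^2·13^1 ≡ 63
13^4 ≡ 43
13^6 = 13^4·13^2 ≡ 89
13^8 ≡ 6
13^12 = 13^8·13^4 ≡ 64
13^16 ≡ 36
13^24 = 13^16·13^8 ≡ 22
13^32 ≡ 35
13^48 = 13^32·13^16 ≡ 96
13^96 = 13^64·13^32 ≡ 1  ← first divisor giving 1
The order is 96.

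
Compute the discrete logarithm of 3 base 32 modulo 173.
143

Baby-step giant-step with step n = ⌈√173⌉ = 14.
Baby steps 32^j mod 173 (j:value) for j=0..13: 0:1, 1:32, 2:159, 3:71, 4:23, 5:44, 6:24, 7:76, 8:10, 9:147, 10:33, 11:18, 12:57, 13:94.
Giant-step multiplier: 32^(-14) ≡ 32^(172-14) = 32^158 ≡ 31 (mod 173).
Giant steps γ_i = 3·31^i mod 173: γ_0=3, γ_1=93, γ_2=115, γ_3=105, γ_4=141, γ_5=46, γ_6=42, γ_7=91, γ_8=53, γ_9=86, γ_10=71 (in table at j=3).
x = i·n + j = 10·14 + 3 = 143.
Check: 32^143 ≡ 3 (mod 173).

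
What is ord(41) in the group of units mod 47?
46

47 is prime, so ord(41) divides φ(47) = 46.
Divisors of 46: 1, 2, 23, 46.
Repeated squaring: 41^1 ≡ 41, 41^2 ≡ 36, 41^4 ≡ 27, 41^8 ≡ 24, 41^16 ≡ 12, 41^32 ≡ 3 (mod 47).
Test 41^d mod 47 for each divisor d in increasing order:
41^1 ≡ 41
41^2 ≡ 36
41^23 = 41^16·41^4·41^2·41^1 ≡ 46
41^46 = 41^32·41^8·41^4·41^2 ≡ 1  ← first divisor giving 1
The order is 46.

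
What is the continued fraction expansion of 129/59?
[2; 5, 2, 1, 3]

Euclidean algorithm steps:
129 = 2 × 59 + 11
59 = 5 × 11 + 4
11 = 2 × 4 + 3
4 = 1 × 3 + 1
3 = 3 × 1 + 0
Continued fraction: [2; 5, 2, 1, 3]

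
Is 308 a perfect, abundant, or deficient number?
abundant

Proper divisors of 308: sum = 1 + 2 + 4 + 7 + 11 + 14 + 22 + 28 + 44 + 77 + 154 = 364
Since 364 > 308, 308 is abundant.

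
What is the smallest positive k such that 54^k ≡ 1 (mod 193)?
96

193 is prime, so ord(54) divides φ(193) = 192.
Divisors of 192: 1, 2, 3, 4, 6, 8, 12, 16, 24, 32, 48, 64, 96, 192.
Repeated squaring: 54^1 ≡ 54, 54^2 ≡ 21, 54^4 ≡ 55, 54^8 ≡ 130, 54^16 ≡ 109, 54^32 ≡ 108, 54^64 ≡ 84, 54^128 ≡ 108 (mod 193).
Test 54^d mod 193 for each divisor d in increasing order:
54^1 ≡ 54
54^2 ≡ 21
54^3 = 54^2·54^1 ≡ 169
54^4 ≡ 55
54^6 = 54^4·54^2 ≡ 190
54^8 ≡ 130
54^12 = 54^8·54^4 ≡ 9
54^16 ≡ 109
54^24 = 54^16·54^8 ≡ 81
54^32 ≡ 108
54^48 = 54^32·54^16 ≡ 192
54^64 ≡ 84
54^96 = 54^64·54^32 ≡ 1  ← first divisor giving 1
The order is 96.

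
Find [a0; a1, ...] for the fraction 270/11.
[24; 1, 1, 5]

Euclidean algorithm steps:
270 = 24 × 11 + 6
11 = 1 × 6 + 5
6 = 1 × 5 + 1
5 = 5 × 1 + 0
Continued fraction: [24; 1, 1, 5]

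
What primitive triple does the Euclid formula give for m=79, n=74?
(765, 11692, 11717)

Euclid's formula: a = m² - n², b = 2mn, c = m² + n²
m = 79, n = 74
a = 79² - 74² = 6241 - 5476 = 765
b = 2 × 79 × 74 = 11692
c = 79² + 74² = 6241 + 5476 = 11717
Verification: 765² + 11692² = 585225 + 136702864 = 137288089 = 11717² ✓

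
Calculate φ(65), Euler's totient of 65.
48

65 = 5 × 13
φ(n) = n × ∏(1 - 1/p) for each prime p dividing n
φ(65) = 65 × (1 - 1/5) × (1 - 1/13) = 48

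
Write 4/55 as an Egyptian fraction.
1/14 + 1/770

Greedy algorithm:
4/55: ceiling(55/4) = 14, use 1/14
1/770: ceiling(770/1) = 770, use 1/770
Result: 4/55 = 1/14 + 1/770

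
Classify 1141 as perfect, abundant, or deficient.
deficient

Proper divisors of 1141: sum = 1 + 7 + 163 = 171
Since 171 < 1141, 1141 is deficient.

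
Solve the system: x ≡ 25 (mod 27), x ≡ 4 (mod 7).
25

Using Chinese Remainder Theorem:
M = 27 × 7 = 189
M1 = 7, M2 = 27
y1 = 7^(-1) mod 27 = 4
y2 = 27^(-1) mod 7 = 6
x = (25×7×4 + 4×27×6) mod 189 = 25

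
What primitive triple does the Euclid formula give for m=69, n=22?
(4277, 3036, 5245)

Euclid's formula: a = m² - n², b = 2mn, c = m² + n²
m = 69, n = 22
a = 69² - 22² = 4761 - 484 = 4277
b = 2 × 69 × 22 = 3036
c = 69² + 22² = 4761 + 484 = 5245
Verification: 4277² + 3036² = 18292729 + 9217296 = 27510025 = 5245² ✓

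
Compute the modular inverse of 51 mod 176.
107

gcd(51, 176) = 1, so the inverse exists.
Extended Euclidean algorithm on (176, 51):
176 = 3 × 51 + 23  ⟹  23 = (1)·176 + (-3)·51
51 = 2 × 23 + 5  ⟹  5 = (-2)·176 + (7)·51
23 = 4 × 5 + 3  ⟹  3 = (9)·176 + (-31)·51
5 = 1 × 3 + 2  ⟹  2 = (-11)·176 + (38)·51
3 = 1 × 2 + 1  ⟹  1 = (20)·176 + (-69)·51
So (-69)·51 ≡ 1 (mod 176), i.e. 51^(-1) ≡ -69 ≡ 107 (mod 176).
Check: 51 × 107 = 5457 ≡ 1 (mod 176)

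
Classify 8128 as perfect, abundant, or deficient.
perfect

Proper divisors of 8128: sum = 1 + 2 + 4 + 8 + 16 + 32 + 64 + 127 + 254 + 508 + 1016 + 2032 + 4064 = 8128
Since 8128 = 8128, 8128 is perfect.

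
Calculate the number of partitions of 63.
1505499

p(n) counts ways to write n as a sum of positive integers (order ignored).
Euler's pentagonal recurrence: p(k) = p(k-1) + p(k-2) - p(k-5) - p(k-7) + p(k-12) + p(k-15) - ... (offsets j(3j∓1)/2, signs ++--, p(0)=1, p(<0)=0).
DP table for k = 0..62: p(0)=1, p(1)=1, p(2)=2, p(3)=3, p(4)=5, p(5)=7, p(6)=11, p(7)=15, p(8)=22, p(9)=30, p(10)=42, p(11)=56, p(12)=77, p(13)=101, p(14)=135, p(15)=176, p(16)=231, p(17)=297, p(18)=385, p(19)=490, p(20)=627, p(21)=792, p(22)=1002, p(23)=1255, p(24)=1575, p(25)=1958, p(26)=2436, p(27)=3010, p(28)=3718, p(29)=4565, p(30)=5604, p(31)=6842, p(32)=8349, p(33)=10143, p(34)=12310, p(35)=14883, p(36)=17977, p(37)=21637, p(38)=26015, p(39)=31185, p(40)=37338, p(41)=44583, p(42)=53174, p(43)=63261, p(44)=75175, p(45)=89134, p(46)=105558, p(47)=124754, p(48)=147273, p(49)=173525, p(50)=204226, p(51)=239943, p(52)=281589, p(53)=329931, p(54)=386155, p(55)=451276, p(56)=526823, p(57)=614154, p(58)=715220, p(59)=831820, p(60)=966467, p(61)=1121505, p(62)=1300156.
Final step: p(63) = p(62) + p(61) - p(58) - p(56) + p(51) + p(48) - p(41) - p(37) + p(28) + p(23) - p(12) - p(6)
= 1300156 + 1121505 - 715220 - 526823 + 239943 + 147273 - 44583 - 21637 + 3718 + 1255 - 77 - 11
= 1505499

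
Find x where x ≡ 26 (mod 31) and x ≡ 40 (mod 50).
1390

Using Chinese Remainder Theorem:
M = 31 × 50 = 1550
M1 = 50, M2 = 31
y1 = 50^(-1) mod 31 = 18
y2 = 31^(-1) mod 50 = 21
x = (26×50×18 + 40×31×21) mod 1550 = 1390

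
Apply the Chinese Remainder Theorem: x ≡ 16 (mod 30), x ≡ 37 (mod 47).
1306

Using Chinese Remainder Theorem:
M = 30 × 47 = 1410
M1 = 47, M2 = 30
y1 = 47^(-1) mod 30 = 23
y2 = 30^(-1) mod 47 = 11
x = (16×47×23 + 37×30×11) mod 1410 = 1306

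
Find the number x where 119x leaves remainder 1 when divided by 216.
167

gcd(119, 216) = 1, so the inverse exists.
Extended Euclidean algorithm on (216, 119):
216 = 1 × 119 + 97  ⟹  97 = (1)·216 + (-1)·119
119 = 1 × 97 + 22  ⟹  22 = (-1)·216 + (2)·119
97 = 4 × 22 + 9  ⟹  9 = (5)·216 + (-9)·119
22 = 2 × 9 + 4  ⟹  4 = (-11)·216 + (20)·119
9 = 2 × 4 + 1  ⟹  1 = (27)·216 + (-49)·119
So (-49)·119 ≡ 1 (mod 216), i.e. 119^(-1) ≡ -49 ≡ 167 (mod 216).
Check: 119 × 167 = 19873 ≡ 1 (mod 216)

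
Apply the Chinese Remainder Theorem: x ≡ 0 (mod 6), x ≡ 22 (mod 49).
120

Using Chinese Remainder Theorem:
M = 6 × 49 = 294
M1 = 49, M2 = 6
y1 = 49^(-1) mod 6 = 1
y2 = 6^(-1) mod 49 = 41
x = (0×49×1 + 22×6×41) mod 294 = 120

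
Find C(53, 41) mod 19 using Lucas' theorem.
18

Using Lucas' theorem:
Write n=53 and k=41 in base 19:
n in base 19: [2, 15]
k in base 19: [2, 3]
C(53,41) mod 19 = ∏ C(n_i, k_i) mod 19
Digit binomials (mod 19): C(2,2) = 1; C(15,3) = 455 ≡ 18
Product: 1 × 18 = 18 ≡ 18 (mod 19)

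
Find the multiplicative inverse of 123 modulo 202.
23

gcd(123, 202) = 1, so the inverse exists.
Extended Euclidean algorithm on (202, 123):
202 = 1 × 123 + 79  ⟹  79 = (1)·202 + (-1)·123
123 = 1 × 79 + 44  ⟹  44 = (-1)·202 + (2)·123
79 = 1 × 44 + 35  ⟹  35 = (2)·202 + (-3)·123
44 = 1 × 35 + 9  ⟹  9 = (-3)·202 + (5)·123
35 = 3 × 9 + 8  ⟹  8 = (11)·202 + (-18)·123
9 = 1 × 8 + 1  ⟹  1 = (-14)·202 + (23)·123
So (23)·123 ≡ 1 (mod 202), i.e. 123^(-1) ≡ 23 (mod 202).
Check: 123 × 23 = 2829 ≡ 1 (mod 202)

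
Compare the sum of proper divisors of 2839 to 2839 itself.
deficient

Proper divisors of 2839: sum = 1 + 17 + 167 = 185
Since 185 < 2839, 2839 is deficient.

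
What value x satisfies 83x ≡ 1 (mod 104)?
99

gcd(83, 104) = 1, so the inverse exists.
Extended Euclidean algorithm on (104, 83):
104 = 1 × 83 + 21  ⟹  21 = (1)·104 + (-1)·83
83 = 3 × 21 + 20  ⟹  20 = (-3)·104 + (4)·83
21 = 1 × 20 + 1  ⟹  1 = (4)·104 + (-5)·83
So (-5)·83 ≡ 1 (mod 104), i.e. 83^(-1) ≡ -5 ≡ 99 (mod 104).
Check: 83 × 99 = 8217 ≡ 1 (mod 104)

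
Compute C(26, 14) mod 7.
3

Using Lucas' theorem:
Write n=26 and k=14 in base 7:
n in base 7: [3, 5]
k in base 7: [2, 0]
C(26,14) mod 7 = ∏ C(n_i, k_i) mod 7
Digit binomials (mod 7): C(3,2) = 3; C(5,0) = 1
Product: 3 × 1 = 3 ≡ 3 (mod 7)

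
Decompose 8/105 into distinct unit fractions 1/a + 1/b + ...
1/14 + 1/210

Greedy algorithm:
8/105: ceiling(105/8) = 14, use 1/14
1/210: ceiling(210/1) = 210, use 1/210
Result: 8/105 = 1/14 + 1/210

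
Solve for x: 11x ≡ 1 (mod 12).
11

gcd(11, 12) = 1, so the inverse exists.
Extended Euclidean algorithm on (12, 11):
12 = 1 × 11 + 1  ⟹  1 = (1)·12 + (-1)·11
So (-1)·11 ≡ 1 (mod 12), i.e. 11^(-1) ≡ -1 ≡ 11 (mod 12).
Check: 11 × 11 = 121 ≡ 1 (mod 12)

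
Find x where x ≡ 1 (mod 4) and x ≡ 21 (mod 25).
21

Using Chinese Remainder Theorem:
M = 4 × 25 = 100
M1 = 25, M2 = 4
y1 = 25^(-1) mod 4 = 1
y2 = 4^(-1) mod 25 = 19
x = (1×25×1 + 21×4×19) mod 100 = 21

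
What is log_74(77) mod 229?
161

Baby-step giant-step with step n = ⌈√229⌉ = 16.
Baby steps 74^j mod 229 (j:value) for j=0..15: 0:1, 1:74, 2:209, 3:123, 4:171, 5:59, 6:15, 7:194, 8:158, 9:13, 10:46, 11:198, 12:225, 13:162, 14:80, 15:195.
Giant-step multiplier: 74^(-16) ≡ 74^(228-16) = 74^212 ≡ 153 (mod 229).
Giant steps γ_i = 77·153^i mod 229: γ_0=77, γ_1=102, γ_2=34, γ_3=164, γ_4=131, γ_5=120, γ_6=40, γ_7=166, γ_8=208, γ_9=222, γ_10=74 (in table at j=1).
x = i·n + j = 10·16 + 1 = 161.
Check: 74^161 ≡ 77 (mod 229).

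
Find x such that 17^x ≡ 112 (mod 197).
86

Baby-step giant-step with step n = ⌈√197⌉ = 15.
Baby steps 17^j mod 197 (j:value) for j=0..14: 0:1, 1:17, 2:92, 3:185, 4:190, 5:78, 6:144, 7:84, 8:49, 9:45, 10:174, 11:3, 12:51, 13:79, 14:161.
Giant-step multiplier: 17^(-15) ≡ 17^(196-15) = 17^181 ≡ 75 (mod 197).
Giant steps γ_i = 112·75^i mod 197: γ_0=112, γ_1=126, γ_2=191, γ_3=141, γ_4=134, γ_5=3 (in table at j=11).
x = i·n + j = 5·15 + 11 = 86.
Check: 17^86 ≡ 112 (mod 197).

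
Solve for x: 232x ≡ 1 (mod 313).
85

gcd(232, 313) = 1, so the inverse exists.
Extended Euclidean algorithm on (313, 232):
313 = 1 × 232 + 81  ⟹  81 = (1)·313 + (-1)·232
232 = 2 × 81 + 70  ⟹  70 = (-2)·313 + (3)·232
81 = 1 × 70 + 11  ⟹  11 = (3)·313 + (-4)·232
70 = 6 × 11 + 4  ⟹  4 = (-20)·313 + (27)·232
11 = 2 × 4 + 3  ⟹  3 = (43)·313 + (-58)·232
4 = 1 × 3 + 1  ⟹  1 = (-63)·313 + (85)·232
So (85)·232 ≡ 1 (mod 313), i.e. 232^(-1) ≡ 85 (mod 313).
Check: 232 × 85 = 19720 ≡ 1 (mod 313)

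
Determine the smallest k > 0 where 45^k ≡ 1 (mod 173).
172

173 is prime, so ord(45) divides φ(173) = 172.
Divisors of 172: 1, 2, 4, 43, 86, 172.
Repeated squaring: 45^1 ≡ 45, 45^2 ≡ 122, 45^4 ≡ 6, 45^8 ≡ 36, 45^16 ≡ 85, 45^32 ≡ 132, 45^64 ≡ 124, 45^128 ≡ 152 (mod 173).
Test 45^d mod 173 for each divisor d in increasing order:
45^1 ≡ 45
45^2 ≡ 122
45^4 ≡ 6
45^43 = 45^32·45^8·45^2·45^1 ≡ 80
45^86 = 45^64·45^16·45^4·45^2 ≡ 172
45^172 = 45^128·45^32·45^8·45^4 ≡ 1  ← first divisor giving 1
The order is 172.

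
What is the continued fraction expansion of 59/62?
[0; 1, 19, 1, 2]

Euclidean algorithm steps:
59 = 0 × 62 + 59
62 = 1 × 59 + 3
59 = 19 × 3 + 2
3 = 1 × 2 + 1
2 = 2 × 1 + 0
Continued fraction: [0; 1, 19, 1, 2]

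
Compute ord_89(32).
11

89 is prime, so ord(32) divides φ(89) = 88.
Divisors of 88: 1, 2, 4, 8, 11, 22, 44, 88.
Repeated squaring: 32^1 ≡ 32, 32^2 ≡ 45, 32^4 ≡ 67, 32^8 ≡ 39, 32^16 ≡ 8, 32^32 ≡ 64, 32^64 ≡ 2 (mod 89).
Test 32^d mod 89 for each divisor d in increasing order:
32^1 ≡ 32
32^2 ≡ 45
32^4 ≡ 67
32^8 ≡ 39
32^11 = 32^8·32^2·32^1 ≡ 1  ← first divisor giving 1
The order is 11.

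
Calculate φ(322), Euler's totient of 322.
132

322 = 2 × 7 × 23
φ(n) = n × ∏(1 - 1/p) for each prime p dividing n
φ(322) = 322 × (1 - 1/2) × (1 - 1/7) × (1 - 1/23) = 132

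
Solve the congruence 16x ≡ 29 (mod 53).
x ≡ 25 (mod 53)

gcd(16, 53) = 1, which divides 29, so solutions exist.
Find 16^(-1) mod 53 by the extended Euclidean algorithm:
53 = 3 × 16 + 5  ⟹  5 = (1)·53 + (-3)·16
16 = 3 × 5 + 1  ⟹  1 = (-3)·53 + (10)·16
So (10)·16 ≡ 1 (mod 53), i.e. 16^(-1) ≡ 10 (mod 53).
x ≡ 10 × 29 = 290 ≡ 25 (mod 53).
Check: 16 × 25 = 400 ≡ 29 (mod 53).
Unique solution: x ≡ 25 (mod 53)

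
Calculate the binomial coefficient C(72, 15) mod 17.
0

Using Lucas' theorem:
Write n=72 and k=15 in base 17:
n in base 17: [4, 4]
k in base 17: [0, 15]
C(72,15) mod 17 = ∏ C(n_i, k_i) mod 17
Digit binomials (mod 17): C(4,0) = 1; C(4,15) = 0 (k_i > n_i)
Product: 1 × 0 = 0 ≡ 0 (mod 17)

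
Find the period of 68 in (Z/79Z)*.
78

79 is prime, so ord(68) divides φ(79) = 78.
Divisors of 78: 1, 2, 3, 6, 13, 26, 39, 78.
Repeated squaring: 68^1 ≡ 68, 68^2 ≡ 42, 68^4 ≡ 26, 68^8 ≡ 44, 68^16 ≡ 40, 68^32 ≡ 20, 68^64 ≡ 5 (mod 79).
Test 68^d mod 79 for each divisor d in increasing order:
68^1 ≡ 68
68^2 ≡ 42
68^3 = 68^2·68^1 ≡ 12
68^6 = 68^4·68^2 ≡ 65
68^13 = 68^8·68^4·68^1 ≡ 56
68^26 = 68^16·68^8·68^2 ≡ 55
68^39 = 68^32·68^4·68^2·68^1 ≡ 78
68^78 = 68^64·68^8·68^4·68^2 ≡ 1  ← first divisor giving 1
The order is 78.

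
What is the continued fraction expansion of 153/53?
[2; 1, 7, 1, 5]

Euclidean algorithm steps:
153 = 2 × 53 + 47
53 = 1 × 47 + 6
47 = 7 × 6 + 5
6 = 1 × 5 + 1
5 = 5 × 1 + 0
Continued fraction: [2; 1, 7, 1, 5]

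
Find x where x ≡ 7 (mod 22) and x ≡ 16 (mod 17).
271

Using Chinese Remainder Theorem:
M = 22 × 17 = 374
M1 = 17, M2 = 22
y1 = 17^(-1) mod 22 = 13
y2 = 22^(-1) mod 17 = 7
x = (7×17×13 + 16×22×7) mod 374 = 271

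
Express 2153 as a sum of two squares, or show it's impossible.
28² + 37² (a=28, b=37)

Factorization: 2153 = 2153
By Fermat: n is sum of two squares iff every prime p ≡ 3 (mod 4) appears to even power.
All primes ≡ 3 (mod 4) appear to even power.
Search a = 0, 1, 2, … for 2153 - a² a perfect square: first hit at a = 28: 2153 - 784 = 1369 = 37².
2153 = 28² + 37² = 784 + 1369 ✓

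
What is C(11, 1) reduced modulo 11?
0

Using Lucas' theorem:
Write n=11 and k=1 in base 11:
n in base 11: [1, 0]
k in base 11: [0, 1]
C(11,1) mod 11 = ∏ C(n_i, k_i) mod 11
Digit binomials (mod 11): C(1,0) = 1; C(0,1) = 0 (k_i > n_i)
Product: 1 × 0 = 0 ≡ 0 (mod 11)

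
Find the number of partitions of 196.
2814570987591

p(n) counts ways to write n as a sum of positive integers (order ignored).
Euler's pentagonal recurrence: p(k) = p(k-1) + p(k-2) - p(k-5) - p(k-7) + p(k-12) + p(k-15) - ... (offsets j(3j∓1)/2, signs ++--, p(0)=1, p(<0)=0).
DP table for k = 0..195: p(0)=1, p(1)=1, p(2)=2, p(3)=3, p(4)=5, p(5)=7, p(6)=11, p(7)=15, p(8)=22, p(9)=30, p(10)=42, p(11)=56, p(12)=77, p(13)=101, p(14)=135, p(15)=176, p(16)=231, p(17)=297, p(18)=385, p(19)=490, p(20)=627, p(21)=792, p(22)=1002, p(23)=1255, p(24)=1575, p(25)=1958, p(26)=2436, p(27)=3010, p(28)=3718, p(29)=4565, p(30)=5604, p(31)=6842, p(32)=8349, p(33)=10143, p(34)=12310, p(35)=14883, p(36)=17977, p(37)=21637, p(38)=26015, p(39)=31185, p(40)=37338, p(41)=44583, p(42)=53174, p(43)=63261, p(44)=75175, p(45)=89134, p(46)=105558, p(47)=124754, p(48)=147273, p(49)=173525, p(50)=204226, p(51)=239943, p(52)=281589, p(53)=329931, p(54)=386155, p(55)=451276, p(56)=526823, p(57)=614154, p(58)=715220, p(59)=831820, p(60)=966467, p(61)=1121505, p(62)=1300156, p(63)=1505499, p(64)=1741630, p(65)=2012558, p(66)=2323520, p(67)=2679689, p(68)=3087735, p(69)=3554345, p(70)=4087968, p(71)=4697205, p(72)=5392783, p(73)=6185689, p(74)=7089500, p(75)=8118264, p(76)=9289091, p(77)=10619863, p(78)=12132164, p(79)=13848650, p(80)=15796476, p(81)=18004327, p(82)=20506255, p(83)=23338469, p(84)=26543660, p(85)=30167357, p(86)=34262962, p(87)=38887673, p(88)=44108109, p(89)=49995925, p(90)=56634173, p(91)=64112359, p(92)=72533807, p(93)=82010177, p(94)=92669720, p(95)=104651419, p(96)=118114304, p(97)=133230930, p(98)=150198136, p(99)=169229875, p(100)=190569292, p(101)=214481126, p(102)=241265379, p(103)=271248950, p(104)=304801365, p(105)=342325709, p(106)=384276336, p(107)=431149389, p(108)=483502844, p(109)=541946240, p(110)=607163746, p(111)=679903203, p(112)=761002156, p(113)=851376628, p(114)=952050665, p(115)=1064144451, p(116)=1188908248, p(117)=1327710076, p(118)=1482074143, p(119)=1653668665, p(120)=1844349560, p(121)=2056148051, p(122)=2291320912, p(123)=2552338241, p(124)=2841940500, p(125)=3163127352, p(126)=3519222692, p(127)=3913864295, p(128)=4351078600, p(129)=4835271870, p(130)=5371315400, p(131)=5964539504, p(132)=6620830889, p(133)=7346629512, p(134)=8149040695, p(135)=9035836076, p(136)=10015581680, p(137)=11097645016, p(138)=12292341831, p(139)=13610949895, p(140)=15065878135, p(141)=16670689208, p(142)=18440293320, p(143)=20390982757, p(144)=22540654445, p(145)=24908858009, p(146)=27517052599, p(147)=30388671978, p(148)=33549419497, p(149)=37027355200, p(150)=40853235313, p(151)=45060624582, p(152)=49686288421, p(153)=54770336324, p(154)=60356673280, p(155)=66493182097, p(156)=73232243759, p(157)=80630964769, p(158)=88751778802, p(159)=97662728555, p(160)=107438159466, p(161)=118159068427, p(162)=129913904637, p(163)=142798995930, p(164)=156919475295, p(165)=172389800255, p(166)=189334822579, p(167)=207890420102, p(168)=228204732751, p(169)=250438925115, p(170)=274768617130, p(171)=301384802048, p(172)=330495499613, p(173)=362326859895, p(174)=397125074750, p(175)=435157697830, p(176)=476715857290, p(177)=522115831195, p(178)=571701605655, p(179)=625846753120, p(180)=684957390936, p(181)=749474411781, p(182)=819876908323, p(183)=896684817527, p(184)=980462880430, p(185)=1071823774337, p(186)=1171432692373, p(187)=1280011042268, p(188)=1398341745571, p(189)=1527273599625, p(190)=1667727404093, p(191)=1820701100652, p(192)=1987276856363, p(193)=2168627105469, p(194)=2366022741845, p(195)=2580840212973.
Final step: p(196) = p(195) + p(194) - p(191) - p(189) + p(184) + p(181) - p(174) - p(170) + p(161) + p(156) - p(145) - p(139) + p(126) + p(119) - p(104) - p(96) + p(79) + p(70) - p(51) - p(41) + p(20) + p(9)
= 2580840212973 + 2366022741845 - 1820701100652 - 1527273599625 + 980462880430 + 749474411781 - 397125074750 - 274768617130 + 118159068427 + 73232243759 - 24908858009 - 13610949895 + 3519222692 + 1653668665 - 304801365 - 118114304 + 13848650 + 4087968 - 239943 - 44583 + 627 + 30
= 2814570987591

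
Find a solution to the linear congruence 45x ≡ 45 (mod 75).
x ≡ 1 (mod 5)

gcd(45, 75) = 15, which divides 45, so solutions exist.
Divide through by 15: 3x ≡ 3 (mod 5).
Find 3^(-1) mod 5 by the extended Euclidean algorithm:
5 = 1 × 3 + 2  ⟹  2 = (1)·5 + (-1)·3
3 = 1 × 2 + 1  ⟹  1 = (-1)·5 + (2)·3
So (2)·3 ≡ 1 (mod 5), i.e. 3^(-1) ≡ 2 (mod 5).
x ≡ 2 × 3 = 6 ≡ 1 (mod 5).
Check: 45 × 1 = 45 ≡ 45 (mod 75).
x ≡ 1 (mod 5), giving 15 solutions mod 75.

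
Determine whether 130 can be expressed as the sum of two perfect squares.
3² + 11² (a=3, b=11)

Factorization: 130 = 2 × 5 × 13
By Fermat: n is sum of two squares iff every prime p ≡ 3 (mod 4) appears to even power.
All primes ≡ 3 (mod 4) appear to even power.
Search a = 0, 1, 2, … for 130 - a² a perfect square: first hit at a = 3: 130 - 9 = 121 = 11².
130 = 3² + 11² = 9 + 121 ✓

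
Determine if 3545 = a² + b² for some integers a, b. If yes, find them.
8² + 59² (a=8, b=59)

Factorization: 3545 = 5 × 709
By Fermat: n is sum of two squares iff every prime p ≡ 3 (mod 4) appears to even power.
All primes ≡ 3 (mod 4) appear to even power.
Search a = 0, 1, 2, … for 3545 - a² a perfect square: first hit at a = 8: 3545 - 64 = 3481 = 59².
3545 = 8² + 59² = 64 + 3481 ✓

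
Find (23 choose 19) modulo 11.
0

Using Lucas' theorem:
Write n=23 and k=19 in base 11:
n in base 11: [2, 1]
k in base 11: [1, 8]
C(23,19) mod 11 = ∏ C(n_i, k_i) mod 11
Digit binomials (mod 11): C(2,1) = 2; C(1,8) = 0 (k_i > n_i)
Product: 2 × 0 = 0 ≡ 0 (mod 11)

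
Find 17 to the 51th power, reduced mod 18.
17

Repeated squaring. Binary of 51 = 110011.
17^1 ≡ 17 (mod 18); 17^2 ≡ 1 (mod 18); 17^4 ≡ 1 (mod 18); 17^8 ≡ 1 (mod 18); 17^16 ≡ 1 (mod 18); 17^32 ≡ 1 (mod 18)
17^51 = 17^1 × 17^2 × 17^16 × 17^32 ≡ 17 (mod 18)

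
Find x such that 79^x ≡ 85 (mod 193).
160

Baby-step giant-step with step n = ⌈√193⌉ = 14.
Baby steps 79^j mod 193 (j:value) for j=0..13: 0:1, 1:79, 2:65, 3:117, 4:172, 5:78, 6:179, 7:52, 8:55, 9:99, 10:101, 11:66, 12:3, 13:44.
Giant-step multiplier: 79^(-14) ≡ 79^(192-14) = 79^178 ≡ 97 (mod 193).
Giant steps γ_i = 85·97^i mod 193: γ_0=85, γ_1=139, γ_2=166, γ_3=83, γ_4=138, γ_5=69, γ_6=131, γ_7=162, γ_8=81, γ_9=137, γ_10=165, γ_11=179 (in table at j=6).
x = i·n + j = 11·14 + 6 = 160.
Check: 79^160 ≡ 85 (mod 193).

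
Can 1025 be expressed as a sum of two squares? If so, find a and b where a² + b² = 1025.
1² + 32² (a=1, b=32)

Factorization: 1025 = 5^2 × 41
By Fermat: n is sum of two squares iff every prime p ≡ 3 (mod 4) appears to even power.
All primes ≡ 3 (mod 4) appear to even power.
Search a = 0, 1, 2, … for 1025 - a² a perfect square: first hit at a = 1: 1025 - 1 = 1024 = 32².
1025 = 1² + 32² = 1 + 1024 ✓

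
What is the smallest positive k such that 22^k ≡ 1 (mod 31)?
30

31 is prime, so ord(22) divides φ(31) = 30.
Divisors of 30: 1, 2, 3, 5, 6, 10, 15, 30.
Repeated squaring: 22^1 ≡ 22, 22^2 ≡ 19, 22^4 ≡ 20, 22^8 ≡ 28, 22^16 ≡ 9 (mod 31).
Test 22^d mod 31 for each divisor d in increasing order:
22^1 ≡ 22
22^2 ≡ 19
22^3 = 22^2·22^1 ≡ 15
22^5 = 22^4·22^1 ≡ 6
22^6 = 22^4·22^2 ≡ 8
22^10 = 22^8·22^2 ≡ 5
22^15 = 22^8·22^4·22^2·22^1 ≡ 30
22^30 = 22^16·22^8·22^4·22^2 ≡ 1  ← first divisor giving 1
The order is 30.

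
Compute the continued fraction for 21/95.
[0; 4, 1, 1, 10]

Euclidean algorithm steps:
21 = 0 × 95 + 21
95 = 4 × 21 + 11
21 = 1 × 11 + 10
11 = 1 × 10 + 1
10 = 10 × 1 + 0
Continued fraction: [0; 4, 1, 1, 10]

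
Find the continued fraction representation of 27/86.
[0; 3, 5, 2, 2]

Euclidean algorithm steps:
27 = 0 × 86 + 27
86 = 3 × 27 + 5
27 = 5 × 5 + 2
5 = 2 × 2 + 1
2 = 2 × 1 + 0
Continued fraction: [0; 3, 5, 2, 2]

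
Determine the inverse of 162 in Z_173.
110

gcd(162, 173) = 1, so the inverse exists.
Extended Euclidean algorithm on (173, 162):
173 = 1 × 162 + 11  ⟹  11 = (1)·173 + (-1)·162
162 = 14 × 11 + 8  ⟹  8 = (-14)·173 + (15)·162
11 = 1 × 8 + 3  ⟹  3 = (15)·173 + (-16)·162
8 = 2 × 3 + 2  ⟹  2 = (-44)·173 + (47)·162
3 = 1 × 2 + 1  ⟹  1 = (59)·173 + (-63)·162
So (-63)·162 ≡ 1 (mod 173), i.e. 162^(-1) ≡ -63 ≡ 110 (mod 173).
Check: 162 × 110 = 17820 ≡ 1 (mod 173)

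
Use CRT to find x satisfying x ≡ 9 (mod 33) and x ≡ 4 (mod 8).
108

Using Chinese Remainder Theorem:
M = 33 × 8 = 264
M1 = 8, M2 = 33
y1 = 8^(-1) mod 33 = 29
y2 = 33^(-1) mod 8 = 1
x = (9×8×29 + 4×33×1) mod 264 = 108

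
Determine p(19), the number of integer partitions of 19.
490

p(n) counts ways to write n as a sum of positive integers (order ignored).
Euler's pentagonal recurrence: p(k) = p(k-1) + p(k-2) - p(k-5) - p(k-7) + p(k-12) + p(k-15) - ... (offsets j(3j∓1)/2, signs ++--, p(0)=1, p(<0)=0).
DP table for k = 0..18: p(0)=1, p(1)=1, p(2)=2, p(3)=3, p(4)=5, p(5)=7, p(6)=11, p(7)=15, p(8)=22, p(9)=30, p(10)=42, p(11)=56, p(12)=77, p(13)=101, p(14)=135, p(15)=176, p(16)=231, p(17)=297, p(18)=385.
Final step: p(19) = p(18) + p(17) - p(14) - p(12) + p(7) + p(4)
= 385 + 297 - 135 - 77 + 15 + 5
= 490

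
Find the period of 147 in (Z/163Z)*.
162

163 is prime, so ord(147) divides φ(163) = 162.
Divisors of 162: 1, 2, 3, 6, 9, 18, 27, 54, 81, 162.
Repeated squaring: 147^1 ≡ 147, 147^2 ≡ 93, 147^4 ≡ 10, 147^8 ≡ 100, 147^16 ≡ 57, 147^32 ≡ 152, 147^64 ≡ 121, 147^128 ≡ 134 (mod 163).
Test 147^d mod 163 for each divisor d in increasing order:
147^1 ≡ 147
147^2 ≡ 93
147^3 = 147^2·147^1 ≡ 142
147^6 = 147^4·147^2 ≡ 115
147^9 = 147^8·147^1 ≡ 30
147^18 = 147^16·147^2 ≡ 85
147^27 = 147^16·147^8·147^2·147^1 ≡ 105
147^54 = 147^32·147^16·147^4·147^2 ≡ 104
147^81 = 147^64·147^16·147^1 ≡ 162
147^162 = 147^128·147^32·147^2 ≡ 1  ← first divisor giving 1
The order is 162.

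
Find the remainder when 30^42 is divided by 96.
0

Repeated squaring. Binary of 42 = 101010.
30^1 ≡ 30 (mod 96); 30^2 ≡ 36 (mod 96); 30^4 ≡ 48 (mod 96); 30^8 ≡ 0 (mod 96); 30^16 ≡ 0 (mod 96); 30^32 ≡ 0 (mod 96)
30^42 = 30^2 × 30^8 × 30^32 ≡ 0 (mod 96)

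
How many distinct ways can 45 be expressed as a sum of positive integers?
89134

p(n) counts ways to write n as a sum of positive integers (order ignored).
Euler's pentagonal recurrence: p(k) = p(k-1) + p(k-2) - p(k-5) - p(k-7) + p(k-12) + p(k-15) - ... (offsets j(3j∓1)/2, signs ++--, p(0)=1, p(<0)=0).
DP table for k = 0..44: p(0)=1, p(1)=1, p(2)=2, p(3)=3, p(4)=5, p(5)=7, p(6)=11, p(7)=15, p(8)=22, p(9)=30, p(10)=42, p(11)=56, p(12)=77, p(13)=101, p(14)=135, p(15)=176, p(16)=231, p(17)=297, p(18)=385, p(19)=490, p(20)=627, p(21)=792, p(22)=1002, p(23)=1255, p(24)=1575, p(25)=1958, p(26)=2436, p(27)=3010, p(28)=3718, p(29)=4565, p(30)=5604, p(31)=6842, p(32)=8349, p(33)=10143, p(34)=12310, p(35)=14883, p(36)=17977, p(37)=21637, p(38)=26015, p(39)=31185, p(40)=37338, p(41)=44583, p(42)=53174, p(43)=63261, p(44)=75175.
Final step: p(45) = p(44) + p(43) - p(40) - p(38) + p(33) + p(30) - p(23) - p(19) + p(10) + p(5)
= 75175 + 63261 - 37338 - 26015 + 10143 + 5604 - 1255 - 490 + 42 + 7
= 89134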